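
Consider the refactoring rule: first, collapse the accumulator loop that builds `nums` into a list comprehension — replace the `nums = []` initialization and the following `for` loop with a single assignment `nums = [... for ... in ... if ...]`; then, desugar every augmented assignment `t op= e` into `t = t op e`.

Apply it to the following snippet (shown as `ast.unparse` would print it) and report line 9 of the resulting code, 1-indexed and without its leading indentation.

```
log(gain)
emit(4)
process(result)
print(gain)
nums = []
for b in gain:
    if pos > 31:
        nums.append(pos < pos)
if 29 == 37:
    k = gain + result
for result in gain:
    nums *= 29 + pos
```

Transformed code:
log(gain)
emit(4)
process(result)
print(gain)
nums = [pos < pos for b in gain if pos > 31]
if 29 == 37:
    k = gain + result
for result in gain:
    nums = nums * (29 + pos)

nums = nums * (29 + pos)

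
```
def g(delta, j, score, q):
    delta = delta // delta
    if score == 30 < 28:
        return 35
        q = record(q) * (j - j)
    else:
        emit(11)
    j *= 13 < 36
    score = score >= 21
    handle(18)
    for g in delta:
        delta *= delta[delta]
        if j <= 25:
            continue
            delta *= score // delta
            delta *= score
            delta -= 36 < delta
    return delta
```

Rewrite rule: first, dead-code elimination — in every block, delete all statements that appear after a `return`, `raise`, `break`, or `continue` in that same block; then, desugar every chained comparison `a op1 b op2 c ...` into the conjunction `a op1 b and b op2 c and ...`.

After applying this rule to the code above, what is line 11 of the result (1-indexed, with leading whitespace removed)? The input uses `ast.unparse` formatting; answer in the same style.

Transformed code:
def g(delta, j, score, q):
    delta = delta // delta
    if score == 30 and 30 < 28:
        return 35
    else:
        emit(11)
    j *= 13 < 36
    score = score >= 21
    handle(18)
    for g in delta:
        delta *= delta[delta]
        if j <= 25:
            continue
    return delta

delta *= delta[delta]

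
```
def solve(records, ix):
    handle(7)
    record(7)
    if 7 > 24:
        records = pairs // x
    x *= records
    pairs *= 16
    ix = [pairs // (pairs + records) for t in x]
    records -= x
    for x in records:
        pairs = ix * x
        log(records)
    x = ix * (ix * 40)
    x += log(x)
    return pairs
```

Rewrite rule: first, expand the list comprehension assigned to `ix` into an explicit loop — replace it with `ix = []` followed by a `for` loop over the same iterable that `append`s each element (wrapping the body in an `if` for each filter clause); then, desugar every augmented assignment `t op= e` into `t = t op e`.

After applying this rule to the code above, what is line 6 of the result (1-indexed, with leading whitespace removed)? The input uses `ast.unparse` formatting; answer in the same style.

Transformed code:
def solve(records, ix):
    handle(7)
    record(7)
    if 7 > 24:
        records = pairs // x
    x = x * records
    pairs = pairs * 16
    ix = []
    for t in x:
        ix.append(pairs // (pairs + records))
    records = records - x
    for x in records:
        pairs = ix * x
        log(records)
    x = ix * (ix * 40)
    x = x + log(x)
    return pairs

x = x * records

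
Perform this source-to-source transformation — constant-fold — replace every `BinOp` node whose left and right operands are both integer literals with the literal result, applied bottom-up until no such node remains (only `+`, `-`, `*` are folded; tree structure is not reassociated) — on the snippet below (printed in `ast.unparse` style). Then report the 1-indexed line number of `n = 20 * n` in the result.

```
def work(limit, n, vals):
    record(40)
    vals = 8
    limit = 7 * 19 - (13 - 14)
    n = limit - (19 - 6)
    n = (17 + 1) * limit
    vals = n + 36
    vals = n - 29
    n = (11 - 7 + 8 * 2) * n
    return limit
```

9

Transformed code:
def work(limit, n, vals):
    record(40)
    vals = 8
    limit = 134
    n = limit - 13
    n = 18 * limit
    vals = n + 36
    vals = n - 29
    n = 20 * n
    return limit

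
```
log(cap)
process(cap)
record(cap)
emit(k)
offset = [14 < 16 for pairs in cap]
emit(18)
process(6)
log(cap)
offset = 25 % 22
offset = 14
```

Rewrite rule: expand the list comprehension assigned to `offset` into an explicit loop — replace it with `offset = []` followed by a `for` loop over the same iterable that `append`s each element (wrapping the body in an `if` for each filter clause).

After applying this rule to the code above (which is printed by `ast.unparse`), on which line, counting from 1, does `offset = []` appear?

Transformed code:
log(cap)
process(cap)
record(cap)
emit(k)
offset = []
for pairs in cap:
    offset.append(14 < 16)
emit(18)
process(6)
log(cap)
offset = 25 % 22
offset = 14

5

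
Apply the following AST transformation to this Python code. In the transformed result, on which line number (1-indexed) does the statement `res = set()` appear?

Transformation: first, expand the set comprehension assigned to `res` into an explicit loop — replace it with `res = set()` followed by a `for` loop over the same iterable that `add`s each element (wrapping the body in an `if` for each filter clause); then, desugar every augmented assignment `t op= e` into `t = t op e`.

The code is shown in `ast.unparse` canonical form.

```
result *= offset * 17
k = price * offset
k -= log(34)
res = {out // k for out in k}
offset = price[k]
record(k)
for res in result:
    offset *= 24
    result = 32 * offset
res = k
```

4

Transformed code:
result = result * (offset * 17)
k = price * offset
k = k - log(34)
res = set()
for out in k:
    res.add(out // k)
offset = price[k]
record(k)
for res in result:
    offset = offset * 24
    result = 32 * offset
res = k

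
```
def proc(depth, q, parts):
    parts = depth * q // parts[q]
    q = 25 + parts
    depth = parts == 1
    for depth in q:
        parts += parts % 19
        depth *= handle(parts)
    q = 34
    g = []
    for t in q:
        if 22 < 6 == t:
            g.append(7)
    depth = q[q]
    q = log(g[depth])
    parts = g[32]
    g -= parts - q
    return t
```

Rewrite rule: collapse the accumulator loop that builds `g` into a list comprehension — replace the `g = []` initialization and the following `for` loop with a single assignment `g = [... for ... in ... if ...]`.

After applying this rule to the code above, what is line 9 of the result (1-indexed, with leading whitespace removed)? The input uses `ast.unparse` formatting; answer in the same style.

Transformed code:
def proc(depth, q, parts):
    parts = depth * q // parts[q]
    q = 25 + parts
    depth = parts == 1
    for depth in q:
        parts += parts % 19
        depth *= handle(parts)
    q = 34
    g = [7 for t in q if 22 < 6 == t]
    depth = q[q]
    q = log(g[depth])
    parts = g[32]
    g -= parts - q
    return t

g = [7 for t in q if 22 < 6 == t]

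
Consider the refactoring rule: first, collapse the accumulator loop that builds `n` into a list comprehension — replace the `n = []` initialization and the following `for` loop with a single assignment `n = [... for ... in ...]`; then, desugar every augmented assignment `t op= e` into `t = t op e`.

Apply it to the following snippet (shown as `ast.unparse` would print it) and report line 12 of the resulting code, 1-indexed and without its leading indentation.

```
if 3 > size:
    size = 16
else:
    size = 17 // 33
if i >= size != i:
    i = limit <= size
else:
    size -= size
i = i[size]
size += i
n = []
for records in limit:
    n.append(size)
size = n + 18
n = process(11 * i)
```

Transformed code:
if 3 > size:
    size = 16
else:
    size = 17 // 33
if i >= size != i:
    i = limit <= size
else:
    size = size - size
i = i[size]
size = size + i
n = [size for records in limit]
size = n + 18
n = process(11 * i)

size = n + 18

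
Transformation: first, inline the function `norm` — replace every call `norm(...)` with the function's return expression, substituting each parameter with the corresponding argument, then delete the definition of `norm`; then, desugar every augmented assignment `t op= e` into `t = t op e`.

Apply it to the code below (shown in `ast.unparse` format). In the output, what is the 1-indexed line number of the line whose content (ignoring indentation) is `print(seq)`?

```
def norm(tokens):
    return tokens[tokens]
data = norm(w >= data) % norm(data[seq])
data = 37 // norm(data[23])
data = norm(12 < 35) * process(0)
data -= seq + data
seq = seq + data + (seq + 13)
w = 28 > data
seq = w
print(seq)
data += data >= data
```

Transformed code:
data = (w >= data)[w >= data] % data[seq][data[seq]]
data = 37 // data[23][data[23]]
data = (12 < 35)[12 < 35] * process(0)
data = data - (seq + data)
seq = seq + data + (seq + 13)
w = 28 > data
seq = w
print(seq)
data = data + (data >= data)

8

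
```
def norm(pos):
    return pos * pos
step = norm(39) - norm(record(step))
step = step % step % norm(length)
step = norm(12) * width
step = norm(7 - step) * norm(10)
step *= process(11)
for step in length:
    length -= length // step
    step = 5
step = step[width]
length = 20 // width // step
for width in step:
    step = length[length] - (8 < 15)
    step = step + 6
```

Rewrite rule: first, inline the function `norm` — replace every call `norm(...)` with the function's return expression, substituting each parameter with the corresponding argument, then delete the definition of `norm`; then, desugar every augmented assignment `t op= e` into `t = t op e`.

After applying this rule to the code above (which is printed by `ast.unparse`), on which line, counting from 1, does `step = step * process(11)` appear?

Transformed code:
step = 39 * 39 - record(step) * record(step)
step = step % step % (length * length)
step = 12 * 12 * width
step = (7 - step) * (7 - step) * (10 * 10)
step = step * process(11)
for step in length:
    length = length - length // step
    step = 5
step = step[width]
length = 20 // width // step
for width in step:
    step = length[length] - (8 < 15)
    step = step + 6

5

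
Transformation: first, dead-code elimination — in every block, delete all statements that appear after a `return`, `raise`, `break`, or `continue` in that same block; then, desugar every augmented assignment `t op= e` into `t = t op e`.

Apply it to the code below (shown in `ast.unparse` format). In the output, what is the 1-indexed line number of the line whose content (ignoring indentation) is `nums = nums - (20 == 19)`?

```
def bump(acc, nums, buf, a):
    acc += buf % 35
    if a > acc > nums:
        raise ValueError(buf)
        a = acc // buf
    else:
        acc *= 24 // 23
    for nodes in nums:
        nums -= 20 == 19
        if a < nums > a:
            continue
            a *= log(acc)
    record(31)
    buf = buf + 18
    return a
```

8

Transformed code:
def bump(acc, nums, buf, a):
    acc = acc + buf % 35
    if a > acc > nums:
        raise ValueError(buf)
    else:
        acc = acc * (24 // 23)
    for nodes in nums:
        nums = nums - (20 == 19)
        if a < nums > a:
            continue
    record(31)
    buf = buf + 18
    return a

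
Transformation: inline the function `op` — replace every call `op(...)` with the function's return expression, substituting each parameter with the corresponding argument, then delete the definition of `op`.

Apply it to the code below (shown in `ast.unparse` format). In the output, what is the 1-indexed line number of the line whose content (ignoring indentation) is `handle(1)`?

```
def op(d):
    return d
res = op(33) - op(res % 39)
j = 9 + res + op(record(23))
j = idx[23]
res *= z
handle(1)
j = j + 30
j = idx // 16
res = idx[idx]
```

Transformed code:
res = 33 - res % 39
j = 9 + res + record(23)
j = idx[23]
res *= z
handle(1)
j = j + 30
j = idx // 16
res = idx[idx]

5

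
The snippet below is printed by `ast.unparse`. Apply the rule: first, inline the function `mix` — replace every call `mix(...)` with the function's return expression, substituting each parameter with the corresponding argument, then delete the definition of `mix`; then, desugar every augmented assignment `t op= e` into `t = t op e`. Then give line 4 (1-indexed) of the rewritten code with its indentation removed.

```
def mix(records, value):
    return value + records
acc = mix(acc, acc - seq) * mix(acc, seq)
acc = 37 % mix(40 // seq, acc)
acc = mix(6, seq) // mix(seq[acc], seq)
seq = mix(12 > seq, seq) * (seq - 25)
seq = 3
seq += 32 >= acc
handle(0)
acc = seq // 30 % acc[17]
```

seq = (seq + (12 > seq)) * (seq - 25)

Transformed code:
acc = (acc - seq + acc) * (seq + acc)
acc = 37 % (acc + 40 // seq)
acc = (seq + 6) // (seq + seq[acc])
seq = (seq + (12 > seq)) * (seq - 25)
seq = 3
seq = seq + (32 >= acc)
handle(0)
acc = seq // 30 % acc[17]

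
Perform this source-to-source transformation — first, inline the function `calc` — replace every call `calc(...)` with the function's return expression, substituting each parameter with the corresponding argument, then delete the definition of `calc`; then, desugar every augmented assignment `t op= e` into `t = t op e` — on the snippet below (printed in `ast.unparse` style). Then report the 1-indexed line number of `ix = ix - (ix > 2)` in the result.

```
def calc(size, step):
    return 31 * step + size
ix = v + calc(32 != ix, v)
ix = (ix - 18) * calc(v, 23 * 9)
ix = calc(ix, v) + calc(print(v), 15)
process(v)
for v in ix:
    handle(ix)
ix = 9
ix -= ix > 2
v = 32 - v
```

Transformed code:
ix = v + (31 * v + (32 != ix))
ix = (ix - 18) * (31 * (23 * 9) + v)
ix = 31 * v + ix + (31 * 15 + print(v))
process(v)
for v in ix:
    handle(ix)
ix = 9
ix = ix - (ix > 2)
v = 32 - v

8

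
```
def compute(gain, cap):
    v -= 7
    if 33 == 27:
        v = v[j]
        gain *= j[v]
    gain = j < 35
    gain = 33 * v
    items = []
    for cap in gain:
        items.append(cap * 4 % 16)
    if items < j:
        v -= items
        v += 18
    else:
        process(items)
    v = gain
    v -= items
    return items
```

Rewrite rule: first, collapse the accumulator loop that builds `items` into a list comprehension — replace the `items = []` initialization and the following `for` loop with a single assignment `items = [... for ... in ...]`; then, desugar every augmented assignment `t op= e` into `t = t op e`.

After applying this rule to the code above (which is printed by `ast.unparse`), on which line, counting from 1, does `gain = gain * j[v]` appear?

Transformed code:
def compute(gain, cap):
    v = v - 7
    if 33 == 27:
        v = v[j]
        gain = gain * j[v]
    gain = j < 35
    gain = 33 * v
    items = [cap * 4 % 16 for cap in gain]
    if items < j:
        v = v - items
        v = v + 18
    else:
        process(items)
    v = gain
    v = v - items
    return items

5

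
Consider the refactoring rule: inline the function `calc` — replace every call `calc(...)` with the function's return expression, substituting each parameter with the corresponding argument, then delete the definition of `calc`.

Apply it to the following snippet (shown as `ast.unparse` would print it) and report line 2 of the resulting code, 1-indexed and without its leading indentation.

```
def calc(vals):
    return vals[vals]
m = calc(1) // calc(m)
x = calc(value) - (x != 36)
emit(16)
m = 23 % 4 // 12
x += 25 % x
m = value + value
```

Transformed code:
m = 1[1] // m[m]
x = value[value] - (x != 36)
emit(16)
m = 23 % 4 // 12
x += 25 % x
m = value + value

x = value[value] - (x != 36)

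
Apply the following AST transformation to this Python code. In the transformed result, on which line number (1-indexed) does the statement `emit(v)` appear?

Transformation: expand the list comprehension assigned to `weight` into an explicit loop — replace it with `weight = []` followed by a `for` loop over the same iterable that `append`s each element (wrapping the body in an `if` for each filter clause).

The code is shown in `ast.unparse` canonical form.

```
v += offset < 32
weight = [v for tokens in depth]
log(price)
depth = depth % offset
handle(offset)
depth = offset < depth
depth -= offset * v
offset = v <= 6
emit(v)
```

Transformed code:
v += offset < 32
weight = []
for tokens in depth:
    weight.append(v)
log(price)
depth = depth % offset
handle(offset)
depth = offset < depth
depth -= offset * v
offset = v <= 6
emit(v)

11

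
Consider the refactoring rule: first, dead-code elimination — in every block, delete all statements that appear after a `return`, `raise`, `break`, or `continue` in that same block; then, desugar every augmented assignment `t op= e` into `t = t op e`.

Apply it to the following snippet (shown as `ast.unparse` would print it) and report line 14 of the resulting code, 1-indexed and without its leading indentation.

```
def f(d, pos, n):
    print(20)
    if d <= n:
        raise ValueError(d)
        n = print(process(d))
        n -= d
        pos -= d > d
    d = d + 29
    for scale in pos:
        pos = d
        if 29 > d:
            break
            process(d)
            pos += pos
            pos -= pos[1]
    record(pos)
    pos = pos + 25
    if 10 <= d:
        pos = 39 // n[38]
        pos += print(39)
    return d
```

pos = pos + print(39)

Transformed code:
def f(d, pos, n):
    print(20)
    if d <= n:
        raise ValueError(d)
    d = d + 29
    for scale in pos:
        pos = d
        if 29 > d:
            break
    record(pos)
    pos = pos + 25
    if 10 <= d:
        pos = 39 // n[38]
        pos = pos + print(39)
    return d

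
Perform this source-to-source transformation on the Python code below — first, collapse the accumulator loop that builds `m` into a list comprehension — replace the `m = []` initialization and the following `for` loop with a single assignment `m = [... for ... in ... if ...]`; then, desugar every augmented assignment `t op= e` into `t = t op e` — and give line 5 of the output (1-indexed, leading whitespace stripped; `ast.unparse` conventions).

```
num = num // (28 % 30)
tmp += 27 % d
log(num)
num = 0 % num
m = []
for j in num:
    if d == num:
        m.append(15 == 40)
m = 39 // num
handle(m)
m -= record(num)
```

m = [15 == 40 for j in num if d == num]

Transformed code:
num = num // (28 % 30)
tmp = tmp + 27 % d
log(num)
num = 0 % num
m = [15 == 40 for j in num if d == num]
m = 39 // num
handle(m)
m = m - record(num)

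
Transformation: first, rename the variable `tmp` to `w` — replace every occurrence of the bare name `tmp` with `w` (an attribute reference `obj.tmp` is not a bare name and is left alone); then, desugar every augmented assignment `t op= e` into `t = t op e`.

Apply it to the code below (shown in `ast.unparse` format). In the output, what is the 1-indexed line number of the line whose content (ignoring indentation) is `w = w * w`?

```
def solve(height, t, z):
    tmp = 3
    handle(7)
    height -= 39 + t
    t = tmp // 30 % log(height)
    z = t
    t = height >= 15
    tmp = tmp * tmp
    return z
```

Transformed code:
def solve(height, t, z):
    w = 3
    handle(7)
    height = height - (39 + t)
    t = w // 30 % log(height)
    z = t
    t = height >= 15
    w = w * w
    return z

8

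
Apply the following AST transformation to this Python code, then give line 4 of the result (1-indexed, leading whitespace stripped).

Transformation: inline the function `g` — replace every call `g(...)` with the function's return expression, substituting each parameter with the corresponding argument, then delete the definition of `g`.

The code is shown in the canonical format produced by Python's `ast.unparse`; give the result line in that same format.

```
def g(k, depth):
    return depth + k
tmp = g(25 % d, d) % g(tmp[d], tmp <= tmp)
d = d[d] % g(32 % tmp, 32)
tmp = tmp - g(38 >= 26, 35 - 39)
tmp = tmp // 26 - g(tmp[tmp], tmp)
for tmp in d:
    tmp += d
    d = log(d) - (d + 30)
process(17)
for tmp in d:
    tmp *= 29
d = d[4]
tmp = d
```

tmp = tmp // 26 - (tmp + tmp[tmp])

Transformed code:
tmp = (d + 25 % d) % ((tmp <= tmp) + tmp[d])
d = d[d] % (32 + 32 % tmp)
tmp = tmp - (35 - 39 + (38 >= 26))
tmp = tmp // 26 - (tmp + tmp[tmp])
for tmp in d:
    tmp += d
    d = log(d) - (d + 30)
process(17)
for tmp in d:
    tmp *= 29
d = d[4]
tmp = d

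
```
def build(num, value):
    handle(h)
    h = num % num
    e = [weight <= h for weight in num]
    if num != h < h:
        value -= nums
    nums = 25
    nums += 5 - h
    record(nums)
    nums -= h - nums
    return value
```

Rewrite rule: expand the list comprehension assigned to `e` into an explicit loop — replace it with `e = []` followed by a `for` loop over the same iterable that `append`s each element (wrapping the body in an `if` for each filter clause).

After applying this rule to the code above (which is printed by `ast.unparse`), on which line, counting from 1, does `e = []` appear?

Transformed code:
def build(num, value):
    handle(h)
    h = num % num
    e = []
    for weight in num:
        e.append(weight <= h)
    if num != h < h:
        value -= nums
    nums = 25
    nums += 5 - h
    record(nums)
    nums -= h - nums
    return value

4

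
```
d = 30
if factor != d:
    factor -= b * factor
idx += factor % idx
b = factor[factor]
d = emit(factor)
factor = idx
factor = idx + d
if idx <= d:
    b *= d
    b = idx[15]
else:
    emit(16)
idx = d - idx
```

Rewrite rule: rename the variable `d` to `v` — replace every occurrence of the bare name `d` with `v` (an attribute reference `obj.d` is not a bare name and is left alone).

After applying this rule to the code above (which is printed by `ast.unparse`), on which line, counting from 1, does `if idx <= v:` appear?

Transformed code:
v = 30
if factor != v:
    factor -= b * factor
idx += factor % idx
b = factor[factor]
v = emit(factor)
factor = idx
factor = idx + v
if idx <= v:
    b *= v
    b = idx[15]
else:
    emit(16)
idx = v - idx

9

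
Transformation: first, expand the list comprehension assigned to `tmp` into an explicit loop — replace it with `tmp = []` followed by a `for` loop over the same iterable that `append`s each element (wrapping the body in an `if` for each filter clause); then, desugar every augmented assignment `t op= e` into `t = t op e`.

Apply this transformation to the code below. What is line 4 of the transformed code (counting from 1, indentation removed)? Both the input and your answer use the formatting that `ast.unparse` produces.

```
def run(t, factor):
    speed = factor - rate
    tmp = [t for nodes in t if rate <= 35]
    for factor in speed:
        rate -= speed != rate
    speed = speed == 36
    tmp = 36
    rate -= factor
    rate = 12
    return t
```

Transformed code:
def run(t, factor):
    speed = factor - rate
    tmp = []
    for nodes in t:
        if rate <= 35:
            tmp.append(t)
    for factor in speed:
        rate = rate - (speed != rate)
    speed = speed == 36
    tmp = 36
    rate = rate - factor
    rate = 12
    return t

for nodes in t:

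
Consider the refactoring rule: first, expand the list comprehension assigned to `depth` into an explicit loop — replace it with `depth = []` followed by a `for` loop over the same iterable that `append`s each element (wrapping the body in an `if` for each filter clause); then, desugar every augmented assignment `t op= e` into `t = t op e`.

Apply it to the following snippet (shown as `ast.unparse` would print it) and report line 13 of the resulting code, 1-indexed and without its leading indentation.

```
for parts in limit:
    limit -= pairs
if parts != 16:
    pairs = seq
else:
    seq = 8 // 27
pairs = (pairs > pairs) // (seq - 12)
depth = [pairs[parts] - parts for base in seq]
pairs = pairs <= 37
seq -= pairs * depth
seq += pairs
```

Transformed code:
for parts in limit:
    limit = limit - pairs
if parts != 16:
    pairs = seq
else:
    seq = 8 // 27
pairs = (pairs > pairs) // (seq - 12)
depth = []
for base in seq:
    depth.append(pairs[parts] - parts)
pairs = pairs <= 37
seq = seq - pairs * depth
seq = seq + pairs

seq = seq + pairs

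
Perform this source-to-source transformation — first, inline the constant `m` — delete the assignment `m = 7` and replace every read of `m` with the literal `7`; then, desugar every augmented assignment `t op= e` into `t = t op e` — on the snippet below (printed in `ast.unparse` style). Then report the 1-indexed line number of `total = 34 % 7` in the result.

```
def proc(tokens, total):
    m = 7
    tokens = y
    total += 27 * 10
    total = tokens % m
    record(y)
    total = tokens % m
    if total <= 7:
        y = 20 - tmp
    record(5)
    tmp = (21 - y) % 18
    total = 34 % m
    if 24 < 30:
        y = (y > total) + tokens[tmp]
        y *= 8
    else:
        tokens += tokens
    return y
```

Transformed code:
def proc(tokens, total):
    tokens = y
    total = total + 27 * 10
    total = tokens % 7
    record(y)
    total = tokens % 7
    if total <= 7:
        y = 20 - tmp
    record(5)
    tmp = (21 - y) % 18
    total = 34 % 7
    if 24 < 30:
        y = (y > total) + tokens[tmp]
        y = y * 8
    else:
        tokens = tokens + tokens
    return y

11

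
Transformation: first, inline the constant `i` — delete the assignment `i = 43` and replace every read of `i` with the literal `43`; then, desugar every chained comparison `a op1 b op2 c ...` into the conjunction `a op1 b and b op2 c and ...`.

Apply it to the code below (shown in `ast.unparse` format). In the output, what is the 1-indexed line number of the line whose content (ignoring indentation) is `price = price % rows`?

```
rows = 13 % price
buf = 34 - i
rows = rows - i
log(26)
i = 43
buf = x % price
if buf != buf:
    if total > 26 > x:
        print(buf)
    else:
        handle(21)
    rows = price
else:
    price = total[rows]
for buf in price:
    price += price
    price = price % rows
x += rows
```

16

Transformed code:
rows = 13 % price
buf = 34 - 43
rows = rows - 43
log(26)
buf = x % price
if buf != buf:
    if total > 26 and 26 > x:
        print(buf)
    else:
        handle(21)
    rows = price
else:
    price = total[rows]
for buf in price:
    price += price
    price = price % rows
x += rows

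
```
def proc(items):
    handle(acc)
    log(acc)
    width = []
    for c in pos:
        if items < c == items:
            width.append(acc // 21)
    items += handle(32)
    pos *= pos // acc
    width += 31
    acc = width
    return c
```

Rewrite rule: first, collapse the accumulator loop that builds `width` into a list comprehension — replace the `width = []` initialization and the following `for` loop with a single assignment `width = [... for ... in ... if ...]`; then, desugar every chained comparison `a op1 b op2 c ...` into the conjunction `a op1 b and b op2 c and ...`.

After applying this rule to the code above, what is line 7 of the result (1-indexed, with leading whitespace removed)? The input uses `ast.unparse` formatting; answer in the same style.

width += 31

Transformed code:
def proc(items):
    handle(acc)
    log(acc)
    width = [acc // 21 for c in pos if items < c and c == items]
    items += handle(32)
    pos *= pos // acc
    width += 31
    acc = width
    return c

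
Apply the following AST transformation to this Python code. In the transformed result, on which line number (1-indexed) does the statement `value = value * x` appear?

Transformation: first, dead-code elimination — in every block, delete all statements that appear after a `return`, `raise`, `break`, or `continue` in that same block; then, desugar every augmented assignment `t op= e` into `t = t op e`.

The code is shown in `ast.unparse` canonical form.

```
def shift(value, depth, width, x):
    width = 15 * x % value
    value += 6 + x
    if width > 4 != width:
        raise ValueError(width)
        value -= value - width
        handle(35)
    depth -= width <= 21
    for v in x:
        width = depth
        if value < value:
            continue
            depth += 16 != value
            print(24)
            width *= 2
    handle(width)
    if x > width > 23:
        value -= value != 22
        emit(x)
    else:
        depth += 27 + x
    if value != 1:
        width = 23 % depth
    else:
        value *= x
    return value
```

20

Transformed code:
def shift(value, depth, width, x):
    width = 15 * x % value
    value = value + (6 + x)
    if width > 4 != width:
        raise ValueError(width)
    depth = depth - (width <= 21)
    for v in x:
        width = depth
        if value < value:
            continue
    handle(width)
    if x > width > 23:
        value = value - (value != 22)
        emit(x)
    else:
        depth = depth + (27 + x)
    if value != 1:
        width = 23 % depth
    else:
        value = value * x
    return value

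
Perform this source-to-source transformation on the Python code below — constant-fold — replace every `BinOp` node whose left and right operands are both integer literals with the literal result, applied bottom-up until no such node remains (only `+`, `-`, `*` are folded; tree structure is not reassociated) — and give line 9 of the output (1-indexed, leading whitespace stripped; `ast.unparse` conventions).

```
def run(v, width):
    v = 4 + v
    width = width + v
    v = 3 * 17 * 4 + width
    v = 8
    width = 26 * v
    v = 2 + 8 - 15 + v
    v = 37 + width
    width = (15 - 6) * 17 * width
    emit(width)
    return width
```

Transformed code:
def run(v, width):
    v = 4 + v
    width = width + v
    v = 204 + width
    v = 8
    width = 26 * v
    v = -5 + v
    v = 37 + width
    width = 153 * width
    emit(width)
    return width

width = 153 * width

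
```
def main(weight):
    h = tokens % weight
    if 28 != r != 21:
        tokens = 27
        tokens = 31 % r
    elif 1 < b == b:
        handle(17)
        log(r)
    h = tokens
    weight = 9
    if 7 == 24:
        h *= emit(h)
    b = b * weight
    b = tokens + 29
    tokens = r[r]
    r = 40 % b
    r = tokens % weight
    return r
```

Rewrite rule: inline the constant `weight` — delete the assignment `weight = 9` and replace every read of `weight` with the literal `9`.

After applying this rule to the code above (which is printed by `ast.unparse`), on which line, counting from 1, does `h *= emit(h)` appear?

11

Transformed code:
def main(weight):
    h = tokens % 9
    if 28 != r != 21:
        tokens = 27
        tokens = 31 % r
    elif 1 < b == b:
        handle(17)
        log(r)
    h = tokens
    if 7 == 24:
        h *= emit(h)
    b = b * 9
    b = tokens + 29
    tokens = r[r]
    r = 40 % b
    r = tokens % 9
    return r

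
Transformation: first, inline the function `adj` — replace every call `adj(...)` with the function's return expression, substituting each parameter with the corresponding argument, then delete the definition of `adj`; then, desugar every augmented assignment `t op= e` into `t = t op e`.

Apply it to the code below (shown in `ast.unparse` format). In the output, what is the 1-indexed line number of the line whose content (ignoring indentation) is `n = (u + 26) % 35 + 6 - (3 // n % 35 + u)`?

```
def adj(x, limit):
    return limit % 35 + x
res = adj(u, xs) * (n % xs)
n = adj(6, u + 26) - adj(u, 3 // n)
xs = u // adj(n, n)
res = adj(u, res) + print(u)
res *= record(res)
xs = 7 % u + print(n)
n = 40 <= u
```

Transformed code:
res = (xs % 35 + u) * (n % xs)
n = (u + 26) % 35 + 6 - (3 // n % 35 + u)
xs = u // (n % 35 + n)
res = res % 35 + u + print(u)
res = res * record(res)
xs = 7 % u + print(n)
n = 40 <= u

2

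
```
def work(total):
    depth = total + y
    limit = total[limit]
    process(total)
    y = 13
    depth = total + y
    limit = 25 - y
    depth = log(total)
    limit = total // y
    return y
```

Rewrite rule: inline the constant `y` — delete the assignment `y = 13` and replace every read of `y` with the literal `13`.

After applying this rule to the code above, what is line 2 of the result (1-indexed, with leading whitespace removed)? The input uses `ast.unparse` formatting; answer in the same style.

depth = total + 13

Transformed code:
def work(total):
    depth = total + 13
    limit = total[limit]
    process(total)
    depth = total + 13
    limit = 25 - 13
    depth = log(total)
    limit = total // 13
    return 13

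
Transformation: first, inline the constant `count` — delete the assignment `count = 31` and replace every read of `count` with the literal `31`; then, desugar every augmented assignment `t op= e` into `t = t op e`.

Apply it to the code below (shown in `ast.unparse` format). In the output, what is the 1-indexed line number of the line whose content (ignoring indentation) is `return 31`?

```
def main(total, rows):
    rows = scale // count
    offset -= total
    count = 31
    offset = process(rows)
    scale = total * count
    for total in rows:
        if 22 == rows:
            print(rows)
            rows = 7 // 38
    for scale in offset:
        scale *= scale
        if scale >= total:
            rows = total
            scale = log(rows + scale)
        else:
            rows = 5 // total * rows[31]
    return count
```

17

Transformed code:
def main(total, rows):
    rows = scale // 31
    offset = offset - total
    offset = process(rows)
    scale = total * 31
    for total in rows:
        if 22 == rows:
            print(rows)
            rows = 7 // 38
    for scale in offset:
        scale = scale * scale
        if scale >= total:
            rows = total
            scale = log(rows + scale)
        else:
            rows = 5 // total * rows[31]
    return 31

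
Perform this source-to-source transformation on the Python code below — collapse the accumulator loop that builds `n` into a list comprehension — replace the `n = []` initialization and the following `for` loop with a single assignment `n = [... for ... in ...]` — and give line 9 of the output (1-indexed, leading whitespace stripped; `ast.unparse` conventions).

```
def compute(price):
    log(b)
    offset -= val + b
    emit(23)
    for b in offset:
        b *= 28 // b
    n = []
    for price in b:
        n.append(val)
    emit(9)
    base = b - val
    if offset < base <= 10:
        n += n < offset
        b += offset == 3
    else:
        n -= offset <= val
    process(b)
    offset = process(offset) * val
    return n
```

Transformed code:
def compute(price):
    log(b)
    offset -= val + b
    emit(23)
    for b in offset:
        b *= 28 // b
    n = [val for price in b]
    emit(9)
    base = b - val
    if offset < base <= 10:
        n += n < offset
        b += offset == 3
    else:
        n -= offset <= val
    process(b)
    offset = process(offset) * val
    return n

base = b - val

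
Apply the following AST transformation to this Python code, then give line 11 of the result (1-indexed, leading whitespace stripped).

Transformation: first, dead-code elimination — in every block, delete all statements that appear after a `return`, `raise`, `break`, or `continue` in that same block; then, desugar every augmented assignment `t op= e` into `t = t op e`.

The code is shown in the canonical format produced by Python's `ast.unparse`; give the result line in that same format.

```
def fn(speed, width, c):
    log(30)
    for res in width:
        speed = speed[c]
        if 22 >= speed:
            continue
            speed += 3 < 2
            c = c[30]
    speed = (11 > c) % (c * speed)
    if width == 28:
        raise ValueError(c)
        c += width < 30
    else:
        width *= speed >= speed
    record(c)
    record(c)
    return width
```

width = width * (speed >= speed)

Transformed code:
def fn(speed, width, c):
    log(30)
    for res in width:
        speed = speed[c]
        if 22 >= speed:
            continue
    speed = (11 > c) % (c * speed)
    if width == 28:
        raise ValueError(c)
    else:
        width = width * (speed >= speed)
    record(c)
    record(c)
    return width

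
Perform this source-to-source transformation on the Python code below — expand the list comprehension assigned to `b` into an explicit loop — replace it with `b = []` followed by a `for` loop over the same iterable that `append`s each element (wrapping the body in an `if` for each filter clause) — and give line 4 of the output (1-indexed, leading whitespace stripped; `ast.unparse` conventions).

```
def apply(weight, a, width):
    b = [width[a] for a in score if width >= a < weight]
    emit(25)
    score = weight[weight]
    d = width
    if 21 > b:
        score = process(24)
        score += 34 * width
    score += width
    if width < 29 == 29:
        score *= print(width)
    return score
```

Transformed code:
def apply(weight, a, width):
    b = []
    for a in score:
        if width >= a < weight:
            b.append(width[a])
    emit(25)
    score = weight[weight]
    d = width
    if 21 > b:
        score = process(24)
        score += 34 * width
    score += width
    if width < 29 == 29:
        score *= print(width)
    return score

if width >= a < weight:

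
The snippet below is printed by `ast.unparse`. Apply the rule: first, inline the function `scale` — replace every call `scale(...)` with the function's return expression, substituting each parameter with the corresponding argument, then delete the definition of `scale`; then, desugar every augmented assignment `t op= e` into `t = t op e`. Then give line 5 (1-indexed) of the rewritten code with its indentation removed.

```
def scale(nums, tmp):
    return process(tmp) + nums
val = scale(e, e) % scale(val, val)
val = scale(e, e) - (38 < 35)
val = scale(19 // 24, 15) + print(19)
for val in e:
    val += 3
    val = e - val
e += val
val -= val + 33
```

val = val + 3

Transformed code:
val = (process(e) + e) % (process(val) + val)
val = process(e) + e - (38 < 35)
val = process(15) + 19 // 24 + print(19)
for val in e:
    val = val + 3
    val = e - val
e = e + val
val = val - (val + 33)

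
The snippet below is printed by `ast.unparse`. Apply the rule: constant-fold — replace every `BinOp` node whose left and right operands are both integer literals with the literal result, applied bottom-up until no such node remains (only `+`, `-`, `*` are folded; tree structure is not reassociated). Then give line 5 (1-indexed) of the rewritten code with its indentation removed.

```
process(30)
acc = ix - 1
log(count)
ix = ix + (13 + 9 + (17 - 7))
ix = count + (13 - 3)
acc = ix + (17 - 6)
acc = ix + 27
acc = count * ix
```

ix = count + 10

Transformed code:
process(30)
acc = ix - 1
log(count)
ix = ix + 32
ix = count + 10
acc = ix + 11
acc = ix + 27
acc = count * ix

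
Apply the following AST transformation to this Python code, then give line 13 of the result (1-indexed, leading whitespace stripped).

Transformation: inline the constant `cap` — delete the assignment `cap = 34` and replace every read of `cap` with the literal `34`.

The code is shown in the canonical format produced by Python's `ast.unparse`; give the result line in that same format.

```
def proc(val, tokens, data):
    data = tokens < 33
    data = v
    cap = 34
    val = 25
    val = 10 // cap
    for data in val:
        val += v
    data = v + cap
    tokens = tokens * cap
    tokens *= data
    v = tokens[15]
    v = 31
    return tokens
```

return tokens

Transformed code:
def proc(val, tokens, data):
    data = tokens < 33
    data = v
    val = 25
    val = 10 // 34
    for data in val:
        val += v
    data = v + 34
    tokens = tokens * 34
    tokens *= data
    v = tokens[15]
    v = 31
    return tokens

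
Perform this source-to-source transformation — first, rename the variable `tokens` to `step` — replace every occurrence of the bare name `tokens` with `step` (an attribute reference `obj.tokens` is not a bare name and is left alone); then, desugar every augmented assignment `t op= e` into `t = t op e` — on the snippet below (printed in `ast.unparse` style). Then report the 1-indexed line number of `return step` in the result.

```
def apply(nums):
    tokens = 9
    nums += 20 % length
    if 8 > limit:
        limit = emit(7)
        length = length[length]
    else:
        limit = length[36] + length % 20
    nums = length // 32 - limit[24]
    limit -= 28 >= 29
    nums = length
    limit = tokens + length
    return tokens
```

13

Transformed code:
def apply(nums):
    step = 9
    nums = nums + 20 % length
    if 8 > limit:
        limit = emit(7)
        length = length[length]
    else:
        limit = length[36] + length % 20
    nums = length // 32 - limit[24]
    limit = limit - (28 >= 29)
    nums = length
    limit = step + length
    return step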